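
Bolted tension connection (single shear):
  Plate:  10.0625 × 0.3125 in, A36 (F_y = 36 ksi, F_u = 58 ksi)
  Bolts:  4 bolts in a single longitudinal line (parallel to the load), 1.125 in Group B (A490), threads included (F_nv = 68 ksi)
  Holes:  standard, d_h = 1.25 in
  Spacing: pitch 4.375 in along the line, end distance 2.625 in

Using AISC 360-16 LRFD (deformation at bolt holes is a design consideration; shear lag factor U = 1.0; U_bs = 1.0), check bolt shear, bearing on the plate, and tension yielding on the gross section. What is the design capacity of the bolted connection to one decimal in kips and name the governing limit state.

101.9 kips (gross-section yield governs)

Bolt shear: A_b = π(1.125)²/4 = 0.99402 in². φR_n = 0.75 × 68 × 0.99402 × 4 × 1 = 202.8 kips.
Bearing (0.3125 in plate, F_u = 58 ksi): end bolts L_c = 2.625 − 1.25/2 = 2, R_n = min(1.2×2×0.3125×58, 2.4×1.125×0.3125×58) = 43.5 kips/bolt; interior L_c = 4.375 − 1.25 = 3.125, R_n = 48.938 kips/bolt. φR_n = 0.75 × (1×43.5 + 3×48.938) = 142.7 kips.
Tension yield (gross): A_g = 10.0625×0.3125 = 3.1445 in². φR_n = 0.90 × 36 × 3.1445 = 101.9 kips.
Governing: min(202.8, 142.7, 101.9) = 101.9 kips → gross-section yield.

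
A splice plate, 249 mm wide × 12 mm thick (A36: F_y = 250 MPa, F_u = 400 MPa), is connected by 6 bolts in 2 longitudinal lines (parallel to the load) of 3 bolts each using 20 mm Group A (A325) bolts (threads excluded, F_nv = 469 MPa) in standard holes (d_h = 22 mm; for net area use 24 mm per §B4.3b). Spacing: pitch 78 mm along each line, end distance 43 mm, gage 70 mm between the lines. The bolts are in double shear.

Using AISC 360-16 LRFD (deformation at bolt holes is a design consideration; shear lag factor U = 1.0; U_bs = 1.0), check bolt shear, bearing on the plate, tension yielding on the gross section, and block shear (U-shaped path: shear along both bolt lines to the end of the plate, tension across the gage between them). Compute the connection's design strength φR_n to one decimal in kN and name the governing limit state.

672.3 kN (gross-section yield governs)

Bolt shear: A_b = π(20)²/4 = 314.16 mm². φR_n = 0.75 × 469 × 314.16 × 6 × 2 = 1326.1 kN.
Bearing (12 mm plate, F_u = 400 MPa): end bolts L_c = 43 − 22/2 = 32, R_n = min(1.2×32×12×400, 2.4×20×12×400) = 184.32 kN/bolt; interior L_c = 78 − 22 = 56, R_n = 230.4 kN/bolt. φR_n = 0.75 × (2×184.32 + 4×230.4) = 967.7 kN.
Tension yield (gross): A_g = 249×12 = 2988 mm². φR_n = 0.90 × 250 × 2988 = 672.3 kN.
Block shear: shear path 2×[43+2×78] = 2×199 mm, A_gv = 4776, A_nv = 2×(199 − 2.5×24)×12 = 3336 mm²; tension across gage: (70 − 1×24)×12 = 552 mm². R_n = min(0.6×400×3336, 0.6×250×4776) + 1.0×400×552 = min(800.64, 716.4) + 220.8 = 937.2 kN. φR_n = 0.75 × 937.2 = 702.9 kN.
Governing: min(1326.1, 967.7, 672.3, 702.9) = 672.3 kN → gross-section yield.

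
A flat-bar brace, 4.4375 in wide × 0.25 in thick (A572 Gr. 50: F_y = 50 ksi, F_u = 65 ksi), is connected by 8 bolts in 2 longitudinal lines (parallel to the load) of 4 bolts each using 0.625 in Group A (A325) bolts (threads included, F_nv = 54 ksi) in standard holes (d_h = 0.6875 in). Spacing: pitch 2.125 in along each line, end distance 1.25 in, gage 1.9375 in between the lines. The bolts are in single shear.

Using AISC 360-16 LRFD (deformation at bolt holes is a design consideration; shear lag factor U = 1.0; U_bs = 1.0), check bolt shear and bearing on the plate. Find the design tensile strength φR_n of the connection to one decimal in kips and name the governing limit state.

99.4 kips (bolt shear governs)

Bolt shear: A_b = π(0.625)²/4 = 0.3068 in². φR_n = 0.75 × 54 × 0.3068 × 8 × 1 = 99.4 kips.
Bearing (0.25 in plate, F_u = 65 ksi): end bolts L_c = 1.25 − 0.6875/2 = 0.90625, R_n = min(1.2×0.90625×0.25×65, 2.4×0.625×0.25×65) = 17.672 kips/bolt; interior L_c = 2.125 − 0.6875 = 1.4375, R_n = 24.375 kips/bolt. φR_n = 0.75 × (2×17.672 + 6×24.375) = 136.2 kips.
Governing: min(99.4, 136.2) = 99.4 kips → bolt shear.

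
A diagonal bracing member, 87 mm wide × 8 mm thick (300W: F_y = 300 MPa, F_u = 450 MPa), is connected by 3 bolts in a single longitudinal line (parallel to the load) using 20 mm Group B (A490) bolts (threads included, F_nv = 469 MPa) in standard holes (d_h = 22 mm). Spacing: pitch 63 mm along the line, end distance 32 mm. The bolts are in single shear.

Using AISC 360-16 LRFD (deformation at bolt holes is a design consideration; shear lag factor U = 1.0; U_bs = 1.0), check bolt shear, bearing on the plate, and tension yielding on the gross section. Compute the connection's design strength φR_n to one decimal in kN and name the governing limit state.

Bolt shear: A_b = π(20)²/4 = 314.16 mm². φR_n = 0.75 × 469 × 314.16 × 3 × 1 = 331.5 kN.
Bearing (8 mm plate, F_u = 450 MPa): end bolts L_c = 32 − 22/2 = 21, R_n = min(1.2×21×8×450, 2.4×20×8×450) = 90.72 kN/bolt; interior L_c = 63 − 22 = 41, R_n = 172.8 kN/bolt. φR_n = 0.75 × (1×90.72 + 2×172.8) = 327.2 kN.
Tension yield (gross): A_g = 87×8 = 696 mm². φR_n = 0.90 × 300 × 696 = 187.9 kN.
Governing: min(331.5, 327.2, 187.9) = 187.9 kN → gross-section yield.

187.9 kN (gross-section yield governs)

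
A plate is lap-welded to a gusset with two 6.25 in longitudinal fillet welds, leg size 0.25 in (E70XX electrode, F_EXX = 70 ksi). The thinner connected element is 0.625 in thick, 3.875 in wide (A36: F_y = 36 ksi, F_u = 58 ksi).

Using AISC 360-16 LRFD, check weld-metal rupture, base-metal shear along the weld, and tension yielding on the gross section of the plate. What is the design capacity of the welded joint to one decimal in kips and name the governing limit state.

69.6 kips (weld metal governs)

Weld metal: throat = 0.707×0.25 = 0.17675 in, L = 2×6.25 = 12.5 in. φR_n = 0.75 × 0.6 × 70 × 0.17675 × 12.5 = 69.6 kips.
Base metal shear (0.625 in plate): yield φR_n = 1.0×0.6×36×0.625×12.5 = 168.8 kips; rupture φR_n = 0.75×0.6×58×0.625×12.5 = 203.9 kips; take 168.8 kips (yield).
Tension yield (gross): A_g = 3.875×0.625 = 2.4219 in². φR_n = 0.90 × 36 × 2.4219 = 78.5 kips.
Governing: min(69.6, 168.8, 78.5) = 69.6 kips → weld metal.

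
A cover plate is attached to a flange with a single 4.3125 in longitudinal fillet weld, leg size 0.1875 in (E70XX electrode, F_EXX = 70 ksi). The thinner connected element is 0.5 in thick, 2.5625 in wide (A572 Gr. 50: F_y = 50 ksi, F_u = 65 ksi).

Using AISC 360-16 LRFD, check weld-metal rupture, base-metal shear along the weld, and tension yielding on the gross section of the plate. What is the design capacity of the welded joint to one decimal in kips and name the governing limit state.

Weld metal: throat = 0.707×0.1875 = 0.13256 in, L = 4.3125 in. φR_n = 0.75 × 0.6 × 70 × 0.13256 × 4.3125 = 18.0 kips.
Base metal shear (0.5 in plate): yield φR_n = 1.0×0.6×50×0.5×4.3125 = 64.7 kips; rupture φR_n = 0.75×0.6×65×0.5×4.3125 = 63.1 kips; take 63.1 kips (rupture).
Tension yield (gross): A_g = 2.5625×0.5 = 1.2813 in². φR_n = 0.90 × 50 × 1.2813 = 57.7 kips.
Governing: min(18.0, 63.1, 57.7) = 18.0 kips → weld metal.

18.0 kips (weld metal governs)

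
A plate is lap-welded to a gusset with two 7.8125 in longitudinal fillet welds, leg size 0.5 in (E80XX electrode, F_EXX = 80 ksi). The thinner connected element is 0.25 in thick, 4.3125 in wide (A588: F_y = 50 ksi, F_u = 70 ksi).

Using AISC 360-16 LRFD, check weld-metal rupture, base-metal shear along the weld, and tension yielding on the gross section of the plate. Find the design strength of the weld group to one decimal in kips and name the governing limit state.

48.5 kips (gross-section yield governs)

Weld metal: throat = 0.707×0.5 = 0.3535 in, L = 2×7.8125 = 15.625 in. φR_n = 0.75 × 0.6 × 80 × 0.3535 × 15.625 = 198.8 kips.
Base metal shear (0.25 in plate): yield φR_n = 1.0×0.6×50×0.25×15.625 = 117.2 kips; rupture φR_n = 0.75×0.6×70×0.25×15.625 = 123.0 kips; take 117.2 kips (yield).
Tension yield (gross): A_g = 4.3125×0.25 = 1.0781 in². φR_n = 0.90 × 50 × 1.0781 = 48.5 kips.
Governing: min(198.8, 117.2, 48.5) = 48.5 kips → gross-section yield.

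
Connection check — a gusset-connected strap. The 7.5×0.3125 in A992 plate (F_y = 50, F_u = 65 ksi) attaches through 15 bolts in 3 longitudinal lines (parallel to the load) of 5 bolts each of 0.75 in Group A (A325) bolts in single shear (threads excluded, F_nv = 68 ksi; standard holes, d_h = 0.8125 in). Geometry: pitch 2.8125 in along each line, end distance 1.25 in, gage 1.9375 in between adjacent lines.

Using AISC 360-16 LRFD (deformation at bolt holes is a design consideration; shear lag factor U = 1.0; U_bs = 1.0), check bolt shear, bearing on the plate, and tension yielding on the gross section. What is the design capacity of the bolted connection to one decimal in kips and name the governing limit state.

105.5 kips (gross-section yield governs)

Bolt shear: A_b = π(0.75)²/4 = 0.44179 in². φR_n = 0.75 × 68 × 0.44179 × 15 × 1 = 338.0 kips.
Bearing (0.3125 in plate, F_u = 65 ksi): end bolts L_c = 1.25 − 0.8125/2 = 0.84375, R_n = min(1.2×0.84375×0.3125×65, 2.4×0.75×0.3125×65) = 20.566 kips/bolt; interior L_c = 2.8125 − 0.8125 = 2, R_n = 36.563 kips/bolt. φR_n = 0.75 × (3×20.566 + 12×36.563) = 375.3 kips.
Tension yield (gross): A_g = 7.5×0.3125 = 2.3438 in². φR_n = 0.90 × 50 × 2.3438 = 105.5 kips.
Governing: min(338.0, 375.3, 105.5) = 105.5 kips → gross-section yield.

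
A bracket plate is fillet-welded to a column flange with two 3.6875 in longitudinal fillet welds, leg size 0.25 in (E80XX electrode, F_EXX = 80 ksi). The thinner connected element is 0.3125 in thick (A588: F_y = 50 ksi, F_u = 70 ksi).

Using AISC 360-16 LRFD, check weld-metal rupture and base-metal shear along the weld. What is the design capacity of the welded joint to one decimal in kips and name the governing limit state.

46.9 kips (weld metal governs)

Weld metal: throat = 0.707×0.25 = 0.17675 in, L = 2×3.6875 = 7.375 in. φR_n = 0.75 × 0.6 × 80 × 0.17675 × 7.375 = 46.9 kips.
Base metal shear (0.3125 in plate): yield φR_n = 1.0×0.6×50×0.3125×7.375 = 69.1 kips; rupture φR_n = 0.75×0.6×70×0.3125×7.375 = 72.6 kips; take 69.1 kips (yield).
Governing: min(46.9, 69.1) = 46.9 kips → weld metal.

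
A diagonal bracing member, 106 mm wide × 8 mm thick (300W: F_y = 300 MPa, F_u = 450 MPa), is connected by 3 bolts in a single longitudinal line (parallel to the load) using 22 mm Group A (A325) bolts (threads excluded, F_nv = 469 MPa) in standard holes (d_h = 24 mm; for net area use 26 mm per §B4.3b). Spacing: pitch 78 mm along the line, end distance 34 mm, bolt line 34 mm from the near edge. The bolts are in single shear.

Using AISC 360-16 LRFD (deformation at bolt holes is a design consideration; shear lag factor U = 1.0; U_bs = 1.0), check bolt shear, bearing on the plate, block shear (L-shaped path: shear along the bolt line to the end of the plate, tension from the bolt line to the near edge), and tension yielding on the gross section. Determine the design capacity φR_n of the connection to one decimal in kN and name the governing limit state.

Bolt shear: A_b = π(22)²/4 = 380.13 mm². φR_n = 0.75 × 469 × 380.13 × 3 × 1 = 401.1 kN.
Bearing (8 mm plate, F_u = 450 MPa): end bolts L_c = 34 − 24/2 = 22, R_n = min(1.2×22×8×450, 2.4×22×8×450) = 95.04 kN/bolt; interior L_c = 78 − 24 = 54, R_n = 190.08 kN/bolt. φR_n = 0.75 × (1×95.04 + 2×190.08) = 356.4 kN.
Block shear: shear path 1×[34+2×78] = 1×190 mm, A_gv = 1520, A_nv = 1×(190 − 2.5×26)×8 = 1000 mm²; tension to near edge: (34 − 0.5×26)×8 = 168 mm². R_n = min(0.6×450×1000, 0.6×300×1520) + 1.0×450×168 = min(270, 273.6) + 75.6 = 345.6 kN. φR_n = 0.75 × 345.6 = 259.2 kN.
Tension yield (gross): A_g = 106×8 = 848 mm². φR_n = 0.90 × 300 × 848 = 229.0 kN.
Governing: min(401.1, 356.4, 259.2, 229.0) = 229.0 kN → gross-section yield.

229.0 kN (gross-section yield governs)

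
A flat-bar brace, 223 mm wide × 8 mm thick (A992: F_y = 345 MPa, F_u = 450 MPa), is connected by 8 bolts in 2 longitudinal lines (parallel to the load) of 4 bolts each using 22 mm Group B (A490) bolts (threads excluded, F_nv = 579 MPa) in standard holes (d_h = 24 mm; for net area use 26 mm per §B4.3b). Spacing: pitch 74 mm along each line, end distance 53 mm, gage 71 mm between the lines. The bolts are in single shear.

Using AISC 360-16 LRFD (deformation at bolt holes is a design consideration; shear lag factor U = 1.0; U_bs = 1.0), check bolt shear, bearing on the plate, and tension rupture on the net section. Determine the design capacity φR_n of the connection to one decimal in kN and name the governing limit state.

461.7 kN (net-section rupture governs)

Bolt shear: A_b = π(22)²/4 = 380.13 mm². φR_n = 0.75 × 579 × 380.13 × 8 × 1 = 1320.6 kN.
Bearing (8 mm plate, F_u = 450 MPa): end bolts L_c = 53 − 24/2 = 41, R_n = min(1.2×41×8×450, 2.4×22×8×450) = 177.12 kN/bolt; interior L_c = 74 − 24 = 50, R_n = 190.08 kN/bolt. φR_n = 0.75 × (2×177.12 + 6×190.08) = 1121.0 kN.
Tension rupture (net): A_n = (223 − 2×26)×8 = 1368 mm² (U = 1.0, A_e = A_n). φR_n = 0.75 × 450 × 1368 = 461.7 kN.
Governing: min(1320.6, 1121.0, 461.7) = 461.7 kN → net-section rupture.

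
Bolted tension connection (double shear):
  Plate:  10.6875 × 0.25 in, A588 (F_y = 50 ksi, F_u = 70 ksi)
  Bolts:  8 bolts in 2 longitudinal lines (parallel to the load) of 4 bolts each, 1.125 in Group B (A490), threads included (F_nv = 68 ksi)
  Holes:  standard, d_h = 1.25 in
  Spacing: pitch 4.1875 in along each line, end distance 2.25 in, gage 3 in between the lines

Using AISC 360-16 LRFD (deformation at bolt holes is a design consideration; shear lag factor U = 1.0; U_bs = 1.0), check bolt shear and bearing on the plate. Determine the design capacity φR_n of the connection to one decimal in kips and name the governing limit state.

263.8 kips (bearing governs)

Bolt shear: A_b = π(1.125)²/4 = 0.99402 in². φR_n = 0.75 × 68 × 0.99402 × 8 × 2 = 811.1 kips.
Bearing (0.25 in plate, F_u = 70 ksi): end bolts L_c = 2.25 − 1.25/2 = 1.625, R_n = min(1.2×1.625×0.25×70, 2.4×1.125×0.25×70) = 34.125 kips/bolt; interior L_c = 4.1875 − 1.25 = 2.9375, R_n = 47.25 kips/bolt. φR_n = 0.75 × (2×34.125 + 6×47.25) = 263.8 kips.
Governing: min(811.1, 263.8) = 263.8 kips → bearing.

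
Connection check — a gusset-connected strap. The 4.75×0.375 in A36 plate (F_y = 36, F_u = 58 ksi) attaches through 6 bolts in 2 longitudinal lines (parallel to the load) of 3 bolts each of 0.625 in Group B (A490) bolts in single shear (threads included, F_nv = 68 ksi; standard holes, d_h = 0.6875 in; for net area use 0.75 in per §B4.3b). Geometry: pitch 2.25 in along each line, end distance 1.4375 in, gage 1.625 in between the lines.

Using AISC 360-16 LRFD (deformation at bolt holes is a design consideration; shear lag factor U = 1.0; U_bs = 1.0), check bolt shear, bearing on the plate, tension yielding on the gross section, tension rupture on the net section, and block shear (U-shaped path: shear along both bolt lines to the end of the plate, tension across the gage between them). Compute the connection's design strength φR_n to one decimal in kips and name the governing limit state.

Bolt shear: A_b = π(0.625)²/4 = 0.3068 in². φR_n = 0.75 × 68 × 0.3068 × 6 × 1 = 93.9 kips.
Bearing (0.375 in plate, F_u = 58 ksi): end bolts L_c = 1.4375 − 0.6875/2 = 1.09375, R_n = min(1.2×1.09375×0.375×58, 2.4×0.625×0.375×58) = 28.547 kips/bolt; interior L_c = 2.25 − 0.6875 = 1.5625, R_n = 32.625 kips/bolt. φR_n = 0.75 × (2×28.547 + 4×32.625) = 140.7 kips.
Tension yield (gross): A_g = 4.75×0.375 = 1.7813 in². φR_n = 0.90 × 36 × 1.7813 = 57.7 kips.
Tension rupture (net): A_n = (4.75 − 2×0.75)×0.375 = 1.2188 in² (U = 1.0, A_e = A_n). φR_n = 0.75 × 58 × 1.2188 = 53.0 kips.
Block shear: shear path 2×[1.4375+2×2.25] = 2×5.9375 in, A_gv = 4.4531, A_nv = 2×(5.9375 − 2.5×0.75)×0.375 = 3.0469 in²; tension across gage: (1.625 − 1×0.75)×0.375 = 0.32813 in². R_n = min(0.6×58×3.0469, 0.6×36×4.4531) + 1.0×58×0.32813 = min(106.03, 96.187) + 19.032 = 115.22 kips. φR_n = 0.75 × 115.22 = 86.4 kips.
Governing: min(93.9, 140.7, 57.7, 53.0, 86.4) = 53.0 kips → net-section rupture.

53.0 kips (net-section rupture governs)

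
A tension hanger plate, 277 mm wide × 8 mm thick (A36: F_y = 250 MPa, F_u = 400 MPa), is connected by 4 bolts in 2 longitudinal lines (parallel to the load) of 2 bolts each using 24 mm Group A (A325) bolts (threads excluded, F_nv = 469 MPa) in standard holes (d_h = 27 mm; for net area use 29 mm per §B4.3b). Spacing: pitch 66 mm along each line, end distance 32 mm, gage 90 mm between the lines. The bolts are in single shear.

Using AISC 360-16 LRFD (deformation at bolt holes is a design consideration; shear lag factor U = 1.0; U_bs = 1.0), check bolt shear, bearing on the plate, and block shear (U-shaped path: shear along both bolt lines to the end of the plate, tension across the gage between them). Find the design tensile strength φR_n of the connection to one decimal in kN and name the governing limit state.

303.4 kN (block shear governs)

Bolt shear: A_b = π(24)²/4 = 452.39 mm². φR_n = 0.75 × 469 × 452.39 × 4 × 1 = 636.5 kN.
Bearing (8 mm plate, F_u = 400 MPa): end bolts L_c = 32 − 27/2 = 18.5, R_n = min(1.2×18.5×8×400, 2.4×24×8×400) = 71.04 kN/bolt; interior L_c = 66 − 27 = 39, R_n = 149.76 kN/bolt. φR_n = 0.75 × (2×71.04 + 2×149.76) = 331.2 kN.
Block shear: shear path 2×[32+1×66] = 2×98 mm, A_gv = 1568, A_nv = 2×(98 − 1.5×29)×8 = 872 mm²; tension across gage: (90 − 1×29)×8 = 488 mm². R_n = min(0.6×400×872, 0.6×250×1568) + 1.0×400×488 = min(209.28, 235.2) + 195.2 = 404.48 kN. φR_n = 0.75 × 404.48 = 303.4 kN.
Governing: min(636.5, 331.2, 303.4) = 303.4 kN → block shear.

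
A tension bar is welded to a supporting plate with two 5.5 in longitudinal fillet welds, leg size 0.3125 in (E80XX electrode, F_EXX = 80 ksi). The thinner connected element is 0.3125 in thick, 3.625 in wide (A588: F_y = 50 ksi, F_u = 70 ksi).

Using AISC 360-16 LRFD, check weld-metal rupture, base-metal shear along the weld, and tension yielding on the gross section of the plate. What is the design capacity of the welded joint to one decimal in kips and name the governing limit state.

51.0 kips (gross-section yield governs)

Weld metal: throat = 0.707×0.3125 = 0.22094 in, L = 2×5.5 = 11 in. φR_n = 0.75 × 0.6 × 80 × 0.22094 × 11 = 87.5 kips.
Base metal shear (0.3125 in plate): yield φR_n = 1.0×0.6×50×0.3125×11 = 103.1 kips; rupture φR_n = 0.75×0.6×70×0.3125×11 = 108.3 kips; take 103.1 kips (yield).
Tension yield (gross): A_g = 3.625×0.3125 = 1.1328 in². φR_n = 0.90 × 50 × 1.1328 = 51.0 kips.
Governing: min(87.5, 103.1, 51.0) = 51.0 kips → gross-section yield.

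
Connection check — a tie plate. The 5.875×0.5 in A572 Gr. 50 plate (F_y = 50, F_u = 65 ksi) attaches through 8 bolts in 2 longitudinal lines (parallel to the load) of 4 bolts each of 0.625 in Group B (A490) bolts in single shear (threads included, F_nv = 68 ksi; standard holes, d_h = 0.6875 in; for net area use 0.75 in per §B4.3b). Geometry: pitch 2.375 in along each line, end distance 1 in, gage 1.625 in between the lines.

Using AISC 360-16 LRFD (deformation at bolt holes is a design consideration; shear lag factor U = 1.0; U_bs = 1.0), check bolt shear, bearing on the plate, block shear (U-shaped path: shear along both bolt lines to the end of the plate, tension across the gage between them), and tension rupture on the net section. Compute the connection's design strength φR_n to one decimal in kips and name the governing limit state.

106.6 kips (net-section rupture governs)

Bolt shear: A_b = π(0.625)²/4 = 0.3068 in². φR_n = 0.75 × 68 × 0.3068 × 8 × 1 = 125.2 kips.
Bearing (0.5 in plate, F_u = 65 ksi): end bolts L_c = 1 − 0.6875/2 = 0.65625, R_n = min(1.2×0.65625×0.5×65, 2.4×0.625×0.5×65) = 25.594 kips/bolt; interior L_c = 2.375 − 0.6875 = 1.6875, R_n = 48.75 kips/bolt. φR_n = 0.75 × (2×25.594 + 6×48.75) = 257.8 kips.
Block shear: shear path 2×[1+3×2.375] = 2×8.125 in, A_gv = 8.125, A_nv = 2×(8.125 − 3.5×0.75)×0.5 = 5.5 in²; tension across gage: (1.625 − 1×0.75)×0.5 = 0.4375 in². R_n = min(0.6×65×5.5, 0.6×50×8.125) + 1.0×65×0.4375 = min(214.5, 243.75) + 28.438 = 242.94 kips. φR_n = 0.75 × 242.94 = 182.2 kips.
Tension rupture (net): A_n = (5.875 − 2×0.75)×0.5 = 2.1875 in² (U = 1.0, A_e = A_n). φR_n = 0.75 × 65 × 2.1875 = 106.6 kips.
Governing: min(125.2, 257.8, 182.2, 106.6) = 106.6 kips → net-section rupture.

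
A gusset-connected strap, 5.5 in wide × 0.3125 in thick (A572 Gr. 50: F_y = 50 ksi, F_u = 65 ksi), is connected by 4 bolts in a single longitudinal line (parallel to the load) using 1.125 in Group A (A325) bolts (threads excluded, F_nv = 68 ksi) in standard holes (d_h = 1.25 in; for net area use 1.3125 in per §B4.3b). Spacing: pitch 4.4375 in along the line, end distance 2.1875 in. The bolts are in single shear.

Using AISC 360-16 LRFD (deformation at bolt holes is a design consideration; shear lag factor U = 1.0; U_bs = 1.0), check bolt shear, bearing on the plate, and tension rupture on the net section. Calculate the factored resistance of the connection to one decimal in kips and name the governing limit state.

Bolt shear: A_b = π(1.125)²/4 = 0.99402 in². φR_n = 0.75 × 68 × 0.99402 × 4 × 1 = 202.8 kips.
Bearing (0.3125 in plate, F_u = 65 ksi): end bolts L_c = 2.1875 − 1.25/2 = 1.5625, R_n = min(1.2×1.5625×0.3125×65, 2.4×1.125×0.3125×65) = 38.086 kips/bolt; interior L_c = 4.4375 − 1.25 = 3.1875, R_n = 54.844 kips/bolt. φR_n = 0.75 × (1×38.086 + 3×54.844) = 152.0 kips.
Tension rupture (net): A_n = (5.5 − 1×1.3125)×0.3125 = 1.3086 in² (U = 1.0, A_e = A_n). φR_n = 0.75 × 65 × 1.3086 = 63.8 kips.
Governing: min(202.8, 152.0, 63.8) = 63.8 kips → net-section rupture.

63.8 kips (net-section rupture governs)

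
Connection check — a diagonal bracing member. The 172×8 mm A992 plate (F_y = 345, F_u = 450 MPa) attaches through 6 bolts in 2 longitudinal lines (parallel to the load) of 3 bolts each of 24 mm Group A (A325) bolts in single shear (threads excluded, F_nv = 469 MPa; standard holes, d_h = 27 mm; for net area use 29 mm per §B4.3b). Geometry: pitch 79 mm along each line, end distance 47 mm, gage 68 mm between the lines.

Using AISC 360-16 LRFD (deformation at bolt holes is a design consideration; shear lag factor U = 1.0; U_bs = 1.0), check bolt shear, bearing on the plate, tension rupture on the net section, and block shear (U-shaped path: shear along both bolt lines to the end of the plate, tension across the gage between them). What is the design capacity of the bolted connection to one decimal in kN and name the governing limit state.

307.8 kN (net-section rupture governs)

Bolt shear: A_b = π(24)²/4 = 452.39 mm². φR_n = 0.75 × 469 × 452.39 × 6 × 1 = 954.8 kN.
Bearing (8 mm plate, F_u = 450 MPa): end bolts L_c = 47 − 27/2 = 33.5, R_n = min(1.2×33.5×8×450, 2.4×24×8×450) = 144.72 kN/bolt; interior L_c = 79 − 27 = 52, R_n = 207.36 kN/bolt. φR_n = 0.75 × (2×144.72 + 4×207.36) = 839.2 kN.
Tension rupture (net): A_n = (172 − 2×29)×8 = 912 mm² (U = 1.0, A_e = A_n). φR_n = 0.75 × 450 × 912 = 307.8 kN.
Block shear: shear path 2×[47+2×79] = 2×205 mm, A_gv = 3280, A_nv = 2×(205 − 2.5×29)×8 = 2120 mm²; tension across gage: (68 − 1×29)×8 = 312 mm². R_n = min(0.6×450×2120, 0.6×345×3280) + 1.0×450×312 = min(572.4, 678.96) + 140.4 = 712.8 kN. φR_n = 0.75 × 712.8 = 534.6 kN.
Governing: min(954.8, 839.2, 307.8, 534.6) = 307.8 kN → net-section rupture.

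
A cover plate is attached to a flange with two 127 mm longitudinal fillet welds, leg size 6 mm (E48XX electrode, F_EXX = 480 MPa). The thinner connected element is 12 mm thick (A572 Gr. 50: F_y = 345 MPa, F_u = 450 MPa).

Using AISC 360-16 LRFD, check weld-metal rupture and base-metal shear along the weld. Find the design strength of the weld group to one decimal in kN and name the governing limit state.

232.7 kN (weld metal governs)

Weld metal: throat = 0.707×6 = 4.242 mm, L = 2×127 = 254 mm. φR_n = 0.75 × 0.6 × 480 × 4.242 × 254 = 232.7 kN.
Base metal shear (12 mm plate): yield φR_n = 1.0×0.6×345×12×254 = 630.9 kN; rupture φR_n = 0.75×0.6×450×12×254 = 617.2 kN; take 617.2 kN (rupture).
Governing: min(232.7, 617.2) = 232.7 kN → weld metal.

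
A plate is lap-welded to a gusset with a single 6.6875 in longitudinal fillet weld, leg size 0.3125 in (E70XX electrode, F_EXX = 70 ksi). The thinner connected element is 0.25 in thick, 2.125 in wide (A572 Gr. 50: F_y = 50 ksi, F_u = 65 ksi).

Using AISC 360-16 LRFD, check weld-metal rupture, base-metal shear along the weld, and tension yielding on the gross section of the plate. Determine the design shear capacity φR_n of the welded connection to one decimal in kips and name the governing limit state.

23.9 kips (gross-section yield governs)

Weld metal: throat = 0.707×0.3125 = 0.22094 in, L = 6.6875 in. φR_n = 0.75 × 0.6 × 70 × 0.22094 × 6.6875 = 46.5 kips.
Base metal shear (0.25 in plate): yield φR_n = 1.0×0.6×50×0.25×6.6875 = 50.2 kips; rupture φR_n = 0.75×0.6×65×0.25×6.6875 = 48.9 kips; take 48.9 kips (rupture).
Tension yield (gross): A_g = 2.125×0.25 = 0.53125 in². φR_n = 0.90 × 50 × 0.53125 = 23.9 kips.
Governing: min(46.5, 48.9, 23.9) = 23.9 kips → gross-section yield.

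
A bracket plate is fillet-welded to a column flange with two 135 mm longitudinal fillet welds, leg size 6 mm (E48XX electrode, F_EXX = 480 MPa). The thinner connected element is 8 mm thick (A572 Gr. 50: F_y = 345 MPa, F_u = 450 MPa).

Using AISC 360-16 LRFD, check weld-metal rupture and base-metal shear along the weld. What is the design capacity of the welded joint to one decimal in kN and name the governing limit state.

247.4 kN (weld metal governs)

Weld metal: throat = 0.707×6 = 4.242 mm, L = 2×135 = 270 mm. φR_n = 0.75 × 0.6 × 480 × 4.242 × 270 = 247.4 kN.
Base metal shear (8 mm plate): yield φR_n = 1.0×0.6×345×8×270 = 447.1 kN; rupture φR_n = 0.75×0.6×450×8×270 = 437.4 kN; take 437.4 kN (rupture).
Governing: min(247.4, 437.4) = 247.4 kN → weld metal.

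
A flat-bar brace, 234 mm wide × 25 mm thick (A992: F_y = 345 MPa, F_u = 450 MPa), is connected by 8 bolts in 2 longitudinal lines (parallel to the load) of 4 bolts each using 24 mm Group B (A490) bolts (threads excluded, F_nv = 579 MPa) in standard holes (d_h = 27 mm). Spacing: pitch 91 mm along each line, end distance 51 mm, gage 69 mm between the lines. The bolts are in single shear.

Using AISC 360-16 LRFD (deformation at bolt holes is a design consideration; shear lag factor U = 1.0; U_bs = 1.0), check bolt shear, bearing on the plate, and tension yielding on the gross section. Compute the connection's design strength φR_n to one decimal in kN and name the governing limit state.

1571.6 kN (bolt shear governs)

Bolt shear: A_b = π(24)²/4 = 452.39 mm². φR_n = 0.75 × 579 × 452.39 × 8 × 1 = 1571.6 kN.
Bearing (25 mm plate, F_u = 450 MPa): end bolts L_c = 51 − 27/2 = 37.5, R_n = min(1.2×37.5×25×450, 2.4×24×25×450) = 506.25 kN/bolt; interior L_c = 91 − 27 = 64, R_n = 648 kN/bolt. φR_n = 0.75 × (2×506.25 + 6×648) = 3675.4 kN.
Tension yield (gross): A_g = 234×25 = 5850 mm². φR_n = 0.90 × 345 × 5850 = 1816.4 kN.
Governing: min(1571.6, 3675.4, 1816.4) = 1571.6 kN → bolt shear.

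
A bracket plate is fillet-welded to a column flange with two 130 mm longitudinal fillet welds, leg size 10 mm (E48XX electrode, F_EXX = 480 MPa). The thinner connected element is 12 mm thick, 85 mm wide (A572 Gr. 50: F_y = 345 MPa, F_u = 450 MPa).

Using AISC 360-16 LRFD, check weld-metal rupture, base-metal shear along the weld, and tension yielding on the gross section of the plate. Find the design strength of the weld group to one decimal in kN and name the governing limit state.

316.7 kN (gross-section yield governs)

Weld metal: throat = 0.707×10 = 7.07 mm, L = 2×130 = 260 mm. φR_n = 0.75 × 0.6 × 480 × 7.07 × 260 = 397.1 kN.
Base metal shear (12 mm plate): yield φR_n = 1.0×0.6×345×12×260 = 645.8 kN; rupture φR_n = 0.75×0.6×450×12×260 = 631.8 kN; take 631.8 kN (rupture).
Tension yield (gross): A_g = 85×12 = 1020 mm². φR_n = 0.90 × 345 × 1020 = 316.7 kN.
Governing: min(397.1, 631.8, 316.7) = 316.7 kN → gross-section yield.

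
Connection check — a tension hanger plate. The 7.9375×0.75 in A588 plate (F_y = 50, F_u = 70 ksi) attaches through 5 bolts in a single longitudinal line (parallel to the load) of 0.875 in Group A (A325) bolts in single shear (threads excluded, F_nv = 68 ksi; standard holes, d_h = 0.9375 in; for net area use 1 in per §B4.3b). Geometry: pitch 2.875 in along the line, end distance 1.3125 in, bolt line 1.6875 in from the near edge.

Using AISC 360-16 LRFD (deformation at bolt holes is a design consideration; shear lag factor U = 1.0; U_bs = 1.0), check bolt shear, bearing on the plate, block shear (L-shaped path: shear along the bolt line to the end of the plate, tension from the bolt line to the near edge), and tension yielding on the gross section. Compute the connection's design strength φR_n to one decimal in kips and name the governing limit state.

Bolt shear: A_b = π(0.875)²/4 = 0.60132 in². φR_n = 0.75 × 68 × 0.60132 × 5 × 1 = 153.3 kips.
Bearing (0.75 in plate, F_u = 70 ksi): end bolts L_c = 1.3125 − 0.9375/2 = 0.84375, R_n = min(1.2×0.84375×0.75×70, 2.4×0.875×0.75×70) = 53.156 kips/bolt; interior L_c = 2.875 − 0.9375 = 1.9375, R_n = 110.25 kips/bolt. φR_n = 0.75 × (1×53.156 + 4×110.25) = 370.6 kips.
Block shear: shear path 1×[1.3125+4×2.875] = 1×12.8125 in, A_gv = 9.6094, A_nv = 1×(12.8125 − 4.5×1)×0.75 = 6.2344 in²; tension to near edge: (1.6875 − 0.5×1)×0.75 = 0.89063 in². R_n = min(0.6×70×6.2344, 0.6×50×9.6094) + 1.0×70×0.89063 = min(261.84, 288.28) + 62.344 = 324.18 kips. φR_n = 0.75 × 324.18 = 243.1 kips.
Tension yield (gross): A_g = 7.9375×0.75 = 5.9531 in². φR_n = 0.90 × 50 × 5.9531 = 267.9 kips.
Governing: min(153.3, 370.6, 243.1, 267.9) = 153.3 kips → bolt shear.

153.3 kips (bolt shear governs)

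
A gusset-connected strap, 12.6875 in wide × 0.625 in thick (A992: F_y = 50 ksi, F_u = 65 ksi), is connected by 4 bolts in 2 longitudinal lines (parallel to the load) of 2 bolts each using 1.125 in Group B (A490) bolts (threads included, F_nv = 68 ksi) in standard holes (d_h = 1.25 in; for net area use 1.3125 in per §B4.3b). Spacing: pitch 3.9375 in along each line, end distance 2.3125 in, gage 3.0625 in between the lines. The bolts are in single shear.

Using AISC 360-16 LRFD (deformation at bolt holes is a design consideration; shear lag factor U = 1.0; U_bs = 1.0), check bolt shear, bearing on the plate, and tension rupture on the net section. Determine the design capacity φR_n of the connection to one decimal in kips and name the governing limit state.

Bolt shear: A_b = π(1.125)²/4 = 0.99402 in². φR_n = 0.75 × 68 × 0.99402 × 4 × 1 = 202.8 kips.
Bearing (0.625 in plate, F_u = 65 ksi): end bolts L_c = 2.3125 − 1.25/2 = 1.6875, R_n = min(1.2×1.6875×0.625×65, 2.4×1.125×0.625×65) = 82.266 kips/bolt; interior L_c = 3.9375 − 1.25 = 2.6875, R_n = 109.69 kips/bolt. φR_n = 0.75 × (2×82.266 + 2×109.69) = 287.9 kips.
Tension rupture (net): A_n = (12.6875 − 2×1.3125)×0.625 = 6.2891 in² (U = 1.0, A_e = A_n). φR_n = 0.75 × 65 × 6.2891 = 306.6 kips.
Governing: min(202.8, 287.9, 306.6) = 202.8 kips → bolt shear.

202.8 kips (bolt shear governs)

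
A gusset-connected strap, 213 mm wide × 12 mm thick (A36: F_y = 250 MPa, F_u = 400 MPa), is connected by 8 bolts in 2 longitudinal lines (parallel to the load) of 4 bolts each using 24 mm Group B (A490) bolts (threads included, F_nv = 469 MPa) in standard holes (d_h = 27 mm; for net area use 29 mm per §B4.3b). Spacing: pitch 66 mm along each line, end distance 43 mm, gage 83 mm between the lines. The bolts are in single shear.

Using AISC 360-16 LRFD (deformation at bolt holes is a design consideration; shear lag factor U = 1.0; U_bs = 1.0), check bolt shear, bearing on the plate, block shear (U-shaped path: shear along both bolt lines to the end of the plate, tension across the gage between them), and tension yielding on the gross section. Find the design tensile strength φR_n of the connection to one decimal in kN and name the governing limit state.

575.1 kN (gross-section yield governs)

Bolt shear: A_b = π(24)²/4 = 452.39 mm². φR_n = 0.75 × 469 × 452.39 × 8 × 1 = 1273.0 kN.
Bearing (12 mm plate, F_u = 400 MPa): end bolts L_c = 43 − 27/2 = 29.5, R_n = min(1.2×29.5×12×400, 2.4×24×12×400) = 169.92 kN/bolt; interior L_c = 66 − 27 = 39, R_n = 224.64 kN/bolt. φR_n = 0.75 × (2×169.92 + 6×224.64) = 1265.8 kN.
Block shear: shear path 2×[43+3×66] = 2×241 mm, A_gv = 5784, A_nv = 2×(241 − 3.5×29)×12 = 3348 mm²; tension across gage: (83 − 1×29)×12 = 648 mm². R_n = min(0.6×400×3348, 0.6×250×5784) + 1.0×400×648 = min(803.52, 867.6) + 259.2 = 1062.7 kN. φR_n = 0.75 × 1062.7 = 797.0 kN.
Tension yield (gross): A_g = 213×12 = 2556 mm². φR_n = 0.90 × 250 × 2556 = 575.1 kN.
Governing: min(1273.0, 1265.8, 797.0, 575.1) = 575.1 kN → gross-section yield.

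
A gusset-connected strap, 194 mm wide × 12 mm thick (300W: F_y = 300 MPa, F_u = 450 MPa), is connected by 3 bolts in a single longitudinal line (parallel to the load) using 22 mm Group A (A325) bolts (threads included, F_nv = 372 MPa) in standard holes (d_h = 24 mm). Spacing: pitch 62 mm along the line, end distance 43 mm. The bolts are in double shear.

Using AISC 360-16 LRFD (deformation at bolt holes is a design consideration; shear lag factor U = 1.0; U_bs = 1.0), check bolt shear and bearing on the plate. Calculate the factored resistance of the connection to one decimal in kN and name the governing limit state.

520.0 kN (bearing governs)

Bolt shear: A_b = π(22)²/4 = 380.13 mm². φR_n = 0.75 × 372 × 380.13 × 3 × 2 = 636.3 kN.
Bearing (12 mm plate, F_u = 450 MPa): end bolts L_c = 43 − 24/2 = 31, R_n = min(1.2×31×12×450, 2.4×22×12×450) = 200.88 kN/bolt; interior L_c = 62 − 24 = 38, R_n = 246.24 kN/bolt. φR_n = 0.75 × (1×200.88 + 2×246.24) = 520.0 kN.
Governing: min(636.3, 520.0) = 520.0 kN → bearing.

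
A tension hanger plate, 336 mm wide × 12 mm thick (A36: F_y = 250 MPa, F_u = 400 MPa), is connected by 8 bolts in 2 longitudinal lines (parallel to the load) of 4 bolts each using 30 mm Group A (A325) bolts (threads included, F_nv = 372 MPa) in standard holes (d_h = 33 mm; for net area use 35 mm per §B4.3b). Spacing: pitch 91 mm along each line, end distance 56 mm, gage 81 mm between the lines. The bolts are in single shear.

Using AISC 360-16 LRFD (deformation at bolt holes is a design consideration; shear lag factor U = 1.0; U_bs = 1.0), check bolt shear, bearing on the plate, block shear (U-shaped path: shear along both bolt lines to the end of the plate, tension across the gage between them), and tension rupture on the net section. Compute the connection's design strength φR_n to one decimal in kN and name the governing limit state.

Bolt shear: A_b = π(30)²/4 = 706.86 mm². φR_n = 0.75 × 372 × 706.86 × 8 × 1 = 1577.7 kN.
Bearing (12 mm plate, F_u = 400 MPa): end bolts L_c = 56 − 33/2 = 39.5, R_n = min(1.2×39.5×12×400, 2.4×30×12×400) = 227.52 kN/bolt; interior L_c = 91 − 33 = 58, R_n = 334.08 kN/bolt. φR_n = 0.75 × (2×227.52 + 6×334.08) = 1844.6 kN.
Block shear: shear path 2×[56+3×91] = 2×329 mm, A_gv = 7896, A_nv = 2×(329 − 3.5×35)×12 = 4956 mm²; tension across gage: (81 − 1×35)×12 = 552 mm². R_n = min(0.6×400×4956, 0.6×250×7896) + 1.0×400×552 = min(1189.4, 1184.4) + 220.8 = 1405.2 kN. φR_n = 0.75 × 1405.2 = 1053.9 kN.
Tension rupture (net): A_n = (336 − 2×35)×12 = 3192 mm² (U = 1.0, A_e = A_n). φR_n = 0.75 × 400 × 3192 = 957.6 kN.
Governing: min(1577.7, 1844.6, 1053.9, 957.6) = 957.6 kN → net-section rupture.

957.6 kN (net-section rupture governs)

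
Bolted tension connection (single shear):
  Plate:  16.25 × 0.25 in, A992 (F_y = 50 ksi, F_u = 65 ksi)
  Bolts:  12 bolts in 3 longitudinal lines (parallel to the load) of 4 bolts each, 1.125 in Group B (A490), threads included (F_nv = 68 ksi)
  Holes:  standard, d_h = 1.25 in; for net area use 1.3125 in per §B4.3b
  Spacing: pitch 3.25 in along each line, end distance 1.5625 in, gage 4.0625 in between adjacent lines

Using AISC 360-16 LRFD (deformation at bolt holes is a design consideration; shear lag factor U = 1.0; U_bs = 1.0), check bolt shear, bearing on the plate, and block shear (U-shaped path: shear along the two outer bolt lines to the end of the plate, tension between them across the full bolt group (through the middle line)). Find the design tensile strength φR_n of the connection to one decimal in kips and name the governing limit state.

165.3 kips (block shear governs)

Bolt shear: A_b = π(1.125)²/4 = 0.99402 in². φR_n = 0.75 × 68 × 0.99402 × 12 × 1 = 608.3 kips.
Bearing (0.25 in plate, F_u = 65 ksi): end bolts L_c = 1.5625 − 1.25/2 = 0.9375, R_n = min(1.2×0.9375×0.25×65, 2.4×1.125×0.25×65) = 18.281 kips/bolt; interior L_c = 3.25 − 1.25 = 2, R_n = 39 kips/bolt. φR_n = 0.75 × (3×18.281 + 9×39) = 304.4 kips.
Block shear: shear path 2×[1.5625+3×3.25] = 2×11.3125 in, A_gv = 5.6563, A_nv = 2×(11.3125 − 3.5×1.3125)×0.25 = 3.3594 in²; tension across gage: (8.125 − 2×1.3125)×0.25 = 1.375 in². R_n = min(0.6×65×3.3594, 0.6×50×5.6563) + 1.0×65×1.375 = min(131.02, 169.69) + 89.375 = 220.4 kips. φR_n = 0.75 × 220.4 = 165.3 kips.
Governing: min(608.3, 304.4, 165.3) = 165.3 kips → block shear.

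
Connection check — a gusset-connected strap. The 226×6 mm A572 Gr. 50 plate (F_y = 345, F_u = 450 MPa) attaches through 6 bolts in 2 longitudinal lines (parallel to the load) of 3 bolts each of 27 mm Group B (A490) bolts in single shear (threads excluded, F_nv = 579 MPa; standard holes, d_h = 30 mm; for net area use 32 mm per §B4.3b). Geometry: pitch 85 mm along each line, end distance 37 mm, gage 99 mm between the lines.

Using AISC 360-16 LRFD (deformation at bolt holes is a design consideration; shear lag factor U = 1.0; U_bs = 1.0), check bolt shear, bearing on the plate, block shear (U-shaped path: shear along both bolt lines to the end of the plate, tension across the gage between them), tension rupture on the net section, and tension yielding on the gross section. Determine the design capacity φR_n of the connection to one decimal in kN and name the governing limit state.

328.1 kN (net-section rupture governs)

Bolt shear: A_b = π(27)²/4 = 572.56 mm². φR_n = 0.75 × 579 × 572.56 × 6 × 1 = 1491.8 kN.
Bearing (6 mm plate, F_u = 450 MPa): end bolts L_c = 37 − 30/2 = 22, R_n = min(1.2×22×6×450, 2.4×27×6×450) = 71.28 kN/bolt; interior L_c = 85 − 30 = 55, R_n = 174.96 kN/bolt. φR_n = 0.75 × (2×71.28 + 4×174.96) = 631.8 kN.
Block shear: shear path 2×[37+2×85] = 2×207 mm, A_gv = 2484, A_nv = 2×(207 − 2.5×32)×6 = 1524 mm²; tension across gage: (99 − 1×32)×6 = 402 mm². R_n = min(0.6×450×1524, 0.6×345×2484) + 1.0×450×402 = min(411.48, 514.19) + 180.9 = 592.38 kN. φR_n = 0.75 × 592.38 = 444.3 kN.
Tension rupture (net): A_n = (226 − 2×32)×6 = 972 mm² (U = 1.0, A_e = A_n). φR_n = 0.75 × 450 × 972 = 328.1 kN.
Tension yield (gross): A_g = 226×6 = 1356 mm². φR_n = 0.90 × 345 × 1356 = 421.0 kN.
Governing: min(1491.8, 631.8, 444.3, 328.1, 421.0) = 328.1 kN → net-section rupture.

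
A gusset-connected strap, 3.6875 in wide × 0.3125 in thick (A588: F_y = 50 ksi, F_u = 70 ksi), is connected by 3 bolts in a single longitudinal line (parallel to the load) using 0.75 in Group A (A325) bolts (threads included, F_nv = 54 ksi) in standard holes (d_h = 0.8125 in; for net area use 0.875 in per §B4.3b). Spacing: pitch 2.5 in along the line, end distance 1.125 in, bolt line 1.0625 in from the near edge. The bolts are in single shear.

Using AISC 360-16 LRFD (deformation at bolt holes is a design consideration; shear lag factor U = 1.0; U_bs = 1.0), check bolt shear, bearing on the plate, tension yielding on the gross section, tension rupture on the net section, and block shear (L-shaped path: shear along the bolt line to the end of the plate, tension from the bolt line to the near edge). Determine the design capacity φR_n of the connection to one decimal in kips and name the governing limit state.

46.1 kips (net-section rupture governs)

Bolt shear: A_b = π(0.75)²/4 = 0.44179 in². φR_n = 0.75 × 54 × 0.44179 × 3 × 1 = 53.7 kips.
Bearing (0.3125 in plate, F_u = 70 ksi): end bolts L_c = 1.125 − 0.8125/2 = 0.71875, R_n = min(1.2×0.71875×0.3125×70, 2.4×0.75×0.3125×70) = 18.867 kips/bolt; interior L_c = 2.5 − 0.8125 = 1.6875, R_n = 39.375 kips/bolt. φR_n = 0.75 × (1×18.867 + 2×39.375) = 73.2 kips.
Tension yield (gross): A_g = 3.6875×0.3125 = 1.1523 in². φR_n = 0.90 × 50 × 1.1523 = 51.9 kips.
Tension rupture (net): A_n = (3.6875 − 1×0.875)×0.3125 = 0.87891 in² (U = 1.0, A_e = A_n). φR_n = 0.75 × 70 × 0.87891 = 46.1 kips.
Block shear: shear path 1×[1.125+2×2.5] = 1×6.125 in, A_gv = 1.9141, A_nv = 1×(6.125 − 2.5×0.875)×0.3125 = 1.2305 in²; tension to near edge: (1.0625 − 0.5×0.875)×0.3125 = 0.19531 in². R_n = min(0.6×70×1.2305, 0.6×50×1.9141) + 1.0×70×0.19531 = min(51.681, 57.423) + 13.672 = 65.353 kips. φR_n = 0.75 × 65.353 = 49.0 kips.
Governing: min(53.7, 73.2, 51.9, 46.1, 49.0) = 46.1 kips → net-section rupture.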